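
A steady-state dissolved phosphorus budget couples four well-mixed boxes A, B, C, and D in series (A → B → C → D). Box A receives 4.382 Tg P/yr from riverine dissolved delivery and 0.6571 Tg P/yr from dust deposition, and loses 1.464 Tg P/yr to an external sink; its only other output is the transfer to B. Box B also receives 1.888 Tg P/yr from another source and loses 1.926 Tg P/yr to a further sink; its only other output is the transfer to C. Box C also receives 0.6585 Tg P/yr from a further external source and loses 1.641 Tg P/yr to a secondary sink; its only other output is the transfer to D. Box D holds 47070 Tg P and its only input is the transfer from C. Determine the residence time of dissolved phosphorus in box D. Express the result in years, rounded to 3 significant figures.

Box A: F(A→B) = (4.382 + 0.6571) − 1.464 = 3.5751 Tg P/yr.
Box B: F(B→C) = (3.5751 + 1.888) − 1.926 = 3.5371 Tg P/yr.
Box C: F(C→D) = (3.5371 + 0.6585) − 1.641 = 2.5546 Tg P/yr.
Box D throughput = its input = 2.5546 Tg P/yr; τ = 47070 / 2.5546 = 18430 yr.

18400 yr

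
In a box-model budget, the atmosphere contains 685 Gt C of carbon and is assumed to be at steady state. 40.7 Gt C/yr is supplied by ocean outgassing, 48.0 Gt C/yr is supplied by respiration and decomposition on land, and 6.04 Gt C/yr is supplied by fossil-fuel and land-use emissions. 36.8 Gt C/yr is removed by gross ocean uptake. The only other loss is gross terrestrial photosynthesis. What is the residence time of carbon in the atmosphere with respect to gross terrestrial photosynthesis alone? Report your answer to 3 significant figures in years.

At steady state ΣF_in = ΣF_out.
ΣF_in = 40.7 + 48.0 + 6.04 = 94.740 Gt C/yr.
Gross terrestrial photosynthesis flux = ΣF_in − (36.8) = 94.740 − 36.80 = 57.94 Gt C/yr.
τ = M / F = 685 / 57.94 = 11.82 yr.

11.8 yr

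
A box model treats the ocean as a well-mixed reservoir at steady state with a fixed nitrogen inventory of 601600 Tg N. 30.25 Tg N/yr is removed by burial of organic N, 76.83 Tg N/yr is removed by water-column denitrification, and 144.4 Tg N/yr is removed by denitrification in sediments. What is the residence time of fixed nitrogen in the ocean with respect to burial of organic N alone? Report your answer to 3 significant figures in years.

Residence time with respect to a single sink: τ = M / F_sink.
τ = 601600 / 30.25 = 19890 yr.

19900 yr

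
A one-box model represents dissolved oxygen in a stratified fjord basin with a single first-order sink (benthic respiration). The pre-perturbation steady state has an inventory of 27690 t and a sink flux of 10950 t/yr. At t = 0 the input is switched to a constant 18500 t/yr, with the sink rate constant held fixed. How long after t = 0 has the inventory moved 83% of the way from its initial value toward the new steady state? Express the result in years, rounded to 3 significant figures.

τ = M₀/F₀ = 27690/10950 = 2.529 yr.
The remaining gap fraction is e^(−t/τ); 83% covered ⇒ e^(−t/τ) = 0.170.
t = −τ ln(0.170) = 2.529 × 1.772 = 4.481 yr.

4.48 yr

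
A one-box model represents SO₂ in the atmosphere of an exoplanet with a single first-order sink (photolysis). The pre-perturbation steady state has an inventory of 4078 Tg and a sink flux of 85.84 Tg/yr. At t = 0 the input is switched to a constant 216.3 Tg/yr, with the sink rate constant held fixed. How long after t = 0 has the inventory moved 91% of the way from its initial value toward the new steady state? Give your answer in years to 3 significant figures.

τ = M₀/F₀ = 4078/85.84 = 47.51 yr.
The remaining gap fraction is e^(−t/τ); 91% covered ⇒ e^(−t/τ) = 0.0900.
t = −τ ln(0.0900) = 47.51 × 2.408 = 114.4 yr.

114 yr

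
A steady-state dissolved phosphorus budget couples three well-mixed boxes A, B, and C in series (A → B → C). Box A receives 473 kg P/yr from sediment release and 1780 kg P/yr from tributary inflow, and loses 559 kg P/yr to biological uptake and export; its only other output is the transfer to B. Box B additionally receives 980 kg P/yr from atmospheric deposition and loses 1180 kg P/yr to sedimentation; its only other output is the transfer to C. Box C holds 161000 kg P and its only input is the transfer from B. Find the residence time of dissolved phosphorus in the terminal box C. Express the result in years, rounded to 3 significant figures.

Box A: F(A→B) = (473 + 1780) − 559 = 1694.0 kg P/yr.
Box B: F(B→C) = (1694.0 + 980) − 1180 = 1494.0 kg P/yr.
Box C throughput = its input = 1494.0 kg P/yr; τ = 161000 / 1494.0 = 107.8 yr.

108 yr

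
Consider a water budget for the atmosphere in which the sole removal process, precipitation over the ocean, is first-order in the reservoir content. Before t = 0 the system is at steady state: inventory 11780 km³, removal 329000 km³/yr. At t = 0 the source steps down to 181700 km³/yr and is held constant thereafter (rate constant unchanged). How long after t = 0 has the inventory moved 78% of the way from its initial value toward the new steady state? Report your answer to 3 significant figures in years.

0.0542 yr

τ = M₀/F₀ = 11780/329000 = 0.03581 yr.
The remaining gap fraction is e^(−t/τ); 78% covered ⇒ e^(−t/τ) = 0.220.
t = −τ ln(0.220) = 0.03581 × 1.514 = 0.05421 yr.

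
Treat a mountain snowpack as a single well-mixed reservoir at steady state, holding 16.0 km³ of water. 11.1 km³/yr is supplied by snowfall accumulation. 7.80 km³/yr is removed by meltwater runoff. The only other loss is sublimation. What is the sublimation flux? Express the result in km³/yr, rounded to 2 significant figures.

3.3 km³/yr

At steady state ΣF_in = ΣF_out.
ΣF_in = 11.100 km³/yr.
Sublimation flux = ΣF_in − (7.80) = 11.100 − 7.800 = 3.300 km³/yr.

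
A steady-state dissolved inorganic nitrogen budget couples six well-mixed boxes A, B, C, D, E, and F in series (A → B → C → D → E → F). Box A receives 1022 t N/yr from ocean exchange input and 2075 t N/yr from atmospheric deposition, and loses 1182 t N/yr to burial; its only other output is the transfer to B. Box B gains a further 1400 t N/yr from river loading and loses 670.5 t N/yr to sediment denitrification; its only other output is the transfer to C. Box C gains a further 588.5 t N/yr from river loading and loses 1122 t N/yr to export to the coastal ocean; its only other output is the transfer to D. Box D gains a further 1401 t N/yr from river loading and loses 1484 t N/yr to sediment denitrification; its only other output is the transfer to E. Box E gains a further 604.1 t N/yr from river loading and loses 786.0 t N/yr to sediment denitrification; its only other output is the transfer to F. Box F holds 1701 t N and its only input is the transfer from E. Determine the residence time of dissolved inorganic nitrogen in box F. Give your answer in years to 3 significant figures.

Box A: F(A→B) = (1022 + 2075) − 1182 = 1915.0 t N/yr.
Box B: F(B→C) = (1915.0 + 1400) − 670.5 = 2644.5 t N/yr.
Box C: F(C→D) = (2644.5 + 588.5) − 1122 = 2111.0 t N/yr.
Box D: F(D→E) = (2111.0 + 1401) − 1484 = 2028.0 t N/yr.
Box E: F(E→F) = (2028.0 + 604.1) − 786.0 = 1846.1 t N/yr.
Box F throughput = its input = 1846.1 t N/yr; τ = 1701 / 1846.1 = 0.9214 yr.

0.921 yr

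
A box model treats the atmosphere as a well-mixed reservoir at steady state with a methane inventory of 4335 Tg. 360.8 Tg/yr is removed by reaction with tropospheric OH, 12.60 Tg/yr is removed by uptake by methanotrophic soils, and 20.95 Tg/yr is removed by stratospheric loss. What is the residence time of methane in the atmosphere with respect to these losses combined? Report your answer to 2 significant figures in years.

11 yr

Total removal = 360.8 + 12.60 + 20.95 = 394.35 Tg/yr.
τ = M / ΣF_out = 4335 / 394.35 = 10.99 yr.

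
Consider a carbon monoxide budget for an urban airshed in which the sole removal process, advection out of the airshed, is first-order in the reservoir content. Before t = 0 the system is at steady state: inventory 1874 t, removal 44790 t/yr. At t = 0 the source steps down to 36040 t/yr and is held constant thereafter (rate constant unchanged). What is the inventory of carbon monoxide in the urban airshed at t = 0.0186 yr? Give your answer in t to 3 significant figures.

1740 t

τ = M₀/F₀ = 1874/44790 = 0.04184 yr; rate constant k = 1/τ.
New steady state M_∞ = F₁/k = F₁·τ = 36040 × 0.04184 = 1507.9 t.
M(t) = M_∞ + (M₀ − M_∞)·e^(−t/τ); t/τ = 0.0186/0.04184 = 0.4446, so e^(−t/τ) = 0.6411.
M(t) = 1507.9 + 366.1 × 0.6411 = 1742.6 t.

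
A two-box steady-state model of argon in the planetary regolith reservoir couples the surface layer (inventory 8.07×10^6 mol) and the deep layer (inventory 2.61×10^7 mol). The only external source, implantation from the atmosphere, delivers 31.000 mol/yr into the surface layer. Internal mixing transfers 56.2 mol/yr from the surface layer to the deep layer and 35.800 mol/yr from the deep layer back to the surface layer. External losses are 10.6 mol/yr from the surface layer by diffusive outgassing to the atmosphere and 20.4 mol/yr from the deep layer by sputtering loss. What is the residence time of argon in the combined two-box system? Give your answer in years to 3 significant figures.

For the system as a whole, the A↔B exchange is internal and contributes nothing to the throughput; only the external sinks remove mass.
M_total = 8.07×10^6 + 2.61×10^7 = 3.4170×10^7 mol.
ΣF_external_out = 10.6 + 20.4 = 31.000 mol/yr.
τ = M_total / ΣF_ext = 3.4170×10^7 / 31.000 = 1.102×10^6 yr.

1.10×10^6 yr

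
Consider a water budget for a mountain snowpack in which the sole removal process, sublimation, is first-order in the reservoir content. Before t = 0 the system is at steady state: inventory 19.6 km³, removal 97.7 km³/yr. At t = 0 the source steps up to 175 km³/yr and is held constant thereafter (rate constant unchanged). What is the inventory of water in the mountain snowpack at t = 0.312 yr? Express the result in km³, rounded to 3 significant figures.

τ = M₀/F₀ = 19.6/97.7 = 0.2006 yr; rate constant k = 1/τ.
New steady state M_∞ = F₁/k = F₁·τ = 175 × 0.2006 = 35.107 km³.
M(t) = M_∞ + (M₀ − M_∞)·e^(−t/τ); t/τ = 0.312/0.2006 = 1.555, so e^(−t/τ) = 0.2111.
M(t) = 35.107 − 15.51 × 0.2111 = 31.833 km³.

31.8 km³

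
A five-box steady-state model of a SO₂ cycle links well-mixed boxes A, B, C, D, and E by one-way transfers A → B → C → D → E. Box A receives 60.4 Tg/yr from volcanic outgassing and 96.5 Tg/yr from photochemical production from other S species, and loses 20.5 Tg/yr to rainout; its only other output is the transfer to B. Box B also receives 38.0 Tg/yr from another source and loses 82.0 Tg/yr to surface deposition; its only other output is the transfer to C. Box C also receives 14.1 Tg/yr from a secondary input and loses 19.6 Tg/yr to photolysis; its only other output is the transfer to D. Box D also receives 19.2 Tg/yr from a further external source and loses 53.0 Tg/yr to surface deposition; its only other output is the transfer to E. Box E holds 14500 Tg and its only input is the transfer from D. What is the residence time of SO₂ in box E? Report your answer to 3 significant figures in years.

Box A: F(A→B) = (60.4 + 96.5) − 20.5 = 136.40 Tg/yr.
Box B: F(B→C) = (136.40 + 38.0) − 82.0 = 92.400 Tg/yr.
Box C: F(C→D) = (92.400 + 14.1) − 19.6 = 86.900 Tg/yr.
Box D: F(D→E) = (86.900 + 19.2) − 53.0 = 53.100 Tg/yr.
Box E throughput = its input = 53.100 Tg/yr; τ = 14500 / 53.100 = 273.1 yr.

273 yr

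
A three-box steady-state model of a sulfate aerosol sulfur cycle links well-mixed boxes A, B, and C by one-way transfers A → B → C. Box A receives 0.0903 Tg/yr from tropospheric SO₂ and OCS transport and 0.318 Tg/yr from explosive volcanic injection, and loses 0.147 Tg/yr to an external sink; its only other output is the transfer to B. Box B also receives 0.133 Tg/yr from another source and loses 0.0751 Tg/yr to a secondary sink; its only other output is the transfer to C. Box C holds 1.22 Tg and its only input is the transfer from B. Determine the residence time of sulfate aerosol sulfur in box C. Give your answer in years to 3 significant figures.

Box A: F(A→B) = (0.0903 + 0.318) − 0.147 = 0.26130 Tg/yr.
Box B: F(B→C) = (0.26130 + 0.133) − 0.0751 = 0.31920 Tg/yr.
Box C throughput = its input = 0.31920 Tg/yr; τ = 1.22 / 0.31920 = 3.822 yr.

3.82 yr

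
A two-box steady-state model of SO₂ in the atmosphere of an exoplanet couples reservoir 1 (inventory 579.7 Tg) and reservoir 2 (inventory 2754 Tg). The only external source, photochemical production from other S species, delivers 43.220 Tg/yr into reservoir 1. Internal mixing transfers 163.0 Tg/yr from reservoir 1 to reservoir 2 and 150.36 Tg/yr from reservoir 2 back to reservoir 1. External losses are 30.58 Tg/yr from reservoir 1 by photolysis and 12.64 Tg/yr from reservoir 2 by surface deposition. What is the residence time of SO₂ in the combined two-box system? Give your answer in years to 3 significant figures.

Treat the two boxes together as one reservoir: the mixing fluxes between them are internal recycling, so τ = ΣM / Σ(external losses).
M_total = 579.7 + 2754 = 3333.7 Tg.
ΣF_external_out = 30.58 + 12.64 = 43.220 Tg/yr.
τ = M_total / ΣF_ext = 3333.7 / 43.220 = 77.13 yr.

77.1 yr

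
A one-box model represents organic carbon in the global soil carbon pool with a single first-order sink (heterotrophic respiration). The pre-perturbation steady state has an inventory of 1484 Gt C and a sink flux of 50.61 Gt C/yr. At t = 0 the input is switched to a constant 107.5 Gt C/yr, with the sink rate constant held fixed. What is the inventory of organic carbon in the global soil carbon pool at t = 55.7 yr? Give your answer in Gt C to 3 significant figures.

2900 Gt C

The sink rate constant is k = F₀/M₀ = 50.61/1484 = 0.03410 yr⁻¹.
Solving dM/dt = F₁ − kM with M(0) = M₀ gives M(t) = F₁/k + (M₀ − F₁/k)·e^(−kt).
F₁/k = 107.5/0.03410 = 3152.1 Gt C; kt = 0.03410 × 55.7 = 1.900, e^(−kt) = 0.1496.
M(55.7) = 3152.1 + (1484 − 3152.1) × 0.1496 = 3152.1 − 249.6 = 2902.5 Gt C.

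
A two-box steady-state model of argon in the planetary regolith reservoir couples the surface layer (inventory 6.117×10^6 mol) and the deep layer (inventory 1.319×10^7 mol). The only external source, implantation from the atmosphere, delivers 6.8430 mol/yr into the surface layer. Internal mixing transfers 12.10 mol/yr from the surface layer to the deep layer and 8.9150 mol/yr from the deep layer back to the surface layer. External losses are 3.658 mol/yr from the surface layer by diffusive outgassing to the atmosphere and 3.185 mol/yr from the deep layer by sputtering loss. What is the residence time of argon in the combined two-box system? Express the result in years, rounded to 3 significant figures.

For the system as a whole, the A↔B exchange is internal and contributes nothing to the throughput; only the external sinks remove mass.
M_total = 6.117×10^6 + 1.319×10^7 = 1.9307×10^7 mol.
ΣF_external_out = 3.658 + 3.185 = 6.8430 mol/yr.
τ = M_total / ΣF_ext = 1.9307×10^7 / 6.8430 = 2.821×10^6 yr.

2.82×10^6 yr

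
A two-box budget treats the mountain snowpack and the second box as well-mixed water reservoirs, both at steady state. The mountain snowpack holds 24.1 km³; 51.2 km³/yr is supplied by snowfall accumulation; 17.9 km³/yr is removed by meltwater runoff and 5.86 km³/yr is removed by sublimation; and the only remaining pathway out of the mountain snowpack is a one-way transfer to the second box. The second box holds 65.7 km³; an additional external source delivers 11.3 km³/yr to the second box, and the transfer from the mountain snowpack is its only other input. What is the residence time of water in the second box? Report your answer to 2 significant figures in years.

1.7 yr

Balance the mountain snowpack: ΣF_in = 51.200 km³/yr.
Transfer to the second box = ΣF_in − (17.9 + 5.86) = 27.440 km³/yr.
Total input to the second box = 27.440 + 11.3 = 38.740 km³/yr; at steady state this equals its total output.
τ = M / F = 65.7 / 38.740 = 1.696 yr.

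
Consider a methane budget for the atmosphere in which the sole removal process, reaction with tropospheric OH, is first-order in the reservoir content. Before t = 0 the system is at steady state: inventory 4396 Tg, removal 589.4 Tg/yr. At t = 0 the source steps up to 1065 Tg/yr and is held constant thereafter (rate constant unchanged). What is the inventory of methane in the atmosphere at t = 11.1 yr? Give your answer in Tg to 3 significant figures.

7140 Tg

The sink rate constant is k = F₀/M₀ = 589.4/4396 = 0.1341 yr⁻¹.
Solving dM/dt = F₁ − kM with M(0) = M₀ gives M(t) = F₁/k + (M₀ − F₁/k)·e^(−kt).
F₁/k = 1065/0.1341 = 7943.2 Tg; kt = 0.1341 × 11.1 = 1.488, e^(−kt) = 0.2258.
M(11.1) = 7943.2 + (4396 − 7943.2) × 0.2258 = 7943.2 − 800.9 = 7142.4 Tg.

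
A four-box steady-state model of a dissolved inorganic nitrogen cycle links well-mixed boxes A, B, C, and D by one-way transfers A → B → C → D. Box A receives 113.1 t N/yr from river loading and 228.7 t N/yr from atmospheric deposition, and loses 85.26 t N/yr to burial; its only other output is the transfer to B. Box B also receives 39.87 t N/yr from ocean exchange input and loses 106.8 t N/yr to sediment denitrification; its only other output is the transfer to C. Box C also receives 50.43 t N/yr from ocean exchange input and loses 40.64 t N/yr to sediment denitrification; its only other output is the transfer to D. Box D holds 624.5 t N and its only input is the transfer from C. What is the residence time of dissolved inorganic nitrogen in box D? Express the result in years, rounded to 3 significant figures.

Box A: F(A→B) = (113.1 + 228.7) − 85.26 = 256.54 t N/yr.
Box B: F(B→C) = (256.54 + 39.87) − 106.8 = 189.61 t N/yr.
Box C: F(C→D) = (189.61 + 50.43) − 40.64 = 199.40 t N/yr.
Box D throughput = its input = 199.40 t N/yr; τ = 624.5 / 199.40 = 3.132 yr.

3.13 yr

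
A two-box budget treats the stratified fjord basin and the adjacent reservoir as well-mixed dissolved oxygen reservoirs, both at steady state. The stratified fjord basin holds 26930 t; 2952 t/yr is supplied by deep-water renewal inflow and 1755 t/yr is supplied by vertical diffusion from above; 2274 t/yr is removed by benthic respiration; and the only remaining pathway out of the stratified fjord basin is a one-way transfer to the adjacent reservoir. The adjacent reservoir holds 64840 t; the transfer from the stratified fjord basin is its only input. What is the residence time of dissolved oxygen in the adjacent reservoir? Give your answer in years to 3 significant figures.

26.7 yr

Balance the stratified fjord basin: ΣF_in = 2952 + 1755 = 4707.0 t/yr.
Transfer to the adjacent reservoir = ΣF_in − (2274) = 2433.0 t/yr.
At steady state the output of the adjacent reservoir equals its input, 2433.0 t/yr.
τ = M / F = 64840 / 2433.0 = 26.65 yr.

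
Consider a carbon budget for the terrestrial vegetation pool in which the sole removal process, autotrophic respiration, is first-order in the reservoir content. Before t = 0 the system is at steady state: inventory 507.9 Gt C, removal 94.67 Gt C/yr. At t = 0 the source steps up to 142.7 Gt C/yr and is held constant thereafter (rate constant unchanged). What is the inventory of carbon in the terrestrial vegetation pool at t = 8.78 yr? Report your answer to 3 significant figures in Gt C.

Residence time τ = M₀/F₀ = 5.365 yr. The eventual steady state is M_∞ = M₀·(F₁/F₀) = 507.9 × 142.7/94.67 = 765.58 Gt C.
The anomaly ΔM(t) = M(t) − M_∞ decays as ΔM₀·e^(−t/τ) with ΔM₀ = 507.9 − 765.58 = −257.7 Gt C.
At t = 8.78 yr, e^(−t/τ) = e^(−1.637) = 0.1947, so ΔM = −50.16 Gt C and M = 765.58 − 50.16 = 715.42 Gt C.

715 Gt C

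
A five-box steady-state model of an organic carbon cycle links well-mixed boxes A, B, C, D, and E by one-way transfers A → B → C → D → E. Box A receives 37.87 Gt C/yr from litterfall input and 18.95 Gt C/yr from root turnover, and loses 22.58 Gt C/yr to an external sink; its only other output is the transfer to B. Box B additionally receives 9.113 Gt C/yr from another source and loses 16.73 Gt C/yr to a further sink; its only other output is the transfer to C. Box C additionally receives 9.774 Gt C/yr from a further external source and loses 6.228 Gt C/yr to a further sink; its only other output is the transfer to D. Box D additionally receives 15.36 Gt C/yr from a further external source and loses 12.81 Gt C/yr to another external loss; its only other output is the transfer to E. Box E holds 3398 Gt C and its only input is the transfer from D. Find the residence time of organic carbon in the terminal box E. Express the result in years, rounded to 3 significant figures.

104 yr

Box A: F(A→B) = (37.87 + 18.95) − 22.58 = 34.240 Gt C/yr.
Box B: F(B→C) = (34.240 + 9.113) − 16.73 = 26.623 Gt C/yr.
Box C: F(C→D) = (26.623 + 9.774) − 6.228 = 30.169 Gt C/yr.
Box D: F(D→E) = (30.169 + 15.36) − 12.81 = 32.719 Gt C/yr.
Box E throughput = its input = 32.719 Gt C/yr; τ = 3398 / 32.719 = 103.9 yr.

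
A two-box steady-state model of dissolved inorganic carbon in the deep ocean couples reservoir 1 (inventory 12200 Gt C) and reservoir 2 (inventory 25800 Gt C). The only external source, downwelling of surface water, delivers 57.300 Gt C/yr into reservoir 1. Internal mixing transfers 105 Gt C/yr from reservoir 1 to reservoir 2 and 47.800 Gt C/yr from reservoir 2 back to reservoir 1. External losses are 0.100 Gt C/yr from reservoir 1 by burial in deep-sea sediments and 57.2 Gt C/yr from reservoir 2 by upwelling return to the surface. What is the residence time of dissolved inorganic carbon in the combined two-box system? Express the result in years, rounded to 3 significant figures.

663 yr

Residence time in the combined system uses the total inventory and the total *external* removal — internal exchanges between the two boxes cancel.
M_total = 12200 + 25800 = 38000 Gt C.
ΣF_external_out = 0.100 + 57.2 = 57.300 Gt C/yr.
τ = M_total / ΣF_ext = 38000 / 57.300 = 663.2 yr.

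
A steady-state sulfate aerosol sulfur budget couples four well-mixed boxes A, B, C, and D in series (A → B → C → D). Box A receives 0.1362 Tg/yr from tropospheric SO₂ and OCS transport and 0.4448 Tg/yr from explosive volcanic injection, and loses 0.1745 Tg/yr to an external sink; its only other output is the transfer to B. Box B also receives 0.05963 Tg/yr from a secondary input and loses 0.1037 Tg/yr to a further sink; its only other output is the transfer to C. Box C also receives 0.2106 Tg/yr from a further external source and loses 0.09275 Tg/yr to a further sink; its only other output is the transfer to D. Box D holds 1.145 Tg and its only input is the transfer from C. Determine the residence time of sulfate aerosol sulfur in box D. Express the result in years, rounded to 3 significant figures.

2.38 yr

Box A: F(A→B) = (0.1362 + 0.4448) − 0.1745 = 0.40650 Tg/yr.
Box B: F(B→C) = (0.40650 + 0.05963) − 0.1037 = 0.36243 Tg/yr.
Box C: F(C→D) = (0.36243 + 0.2106) − 0.09275 = 0.48028 Tg/yr.
Box D throughput = its input = 0.48028 Tg/yr; τ = 1.145 / 0.48028 = 2.384 yr.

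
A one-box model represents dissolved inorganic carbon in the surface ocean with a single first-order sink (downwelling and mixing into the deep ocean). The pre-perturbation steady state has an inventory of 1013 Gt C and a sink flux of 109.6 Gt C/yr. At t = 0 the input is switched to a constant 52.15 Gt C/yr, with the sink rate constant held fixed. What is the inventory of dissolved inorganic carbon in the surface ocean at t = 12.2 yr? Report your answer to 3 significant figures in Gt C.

The sink rate constant is k = F₀/M₀ = 109.6/1013 = 0.1082 yr⁻¹.
Solving dM/dt = F₁ − kM with M(0) = M₀ gives M(t) = F₁/k + (M₀ − F₁/k)·e^(−kt).
F₁/k = 52.15/0.1082 = 482.01 Gt C; kt = 0.1082 × 12.2 = 1.320, e^(−kt) = 0.2671.
M(12.2) = 482.01 + (1013 − 482.01) × 0.2671 = 482.01 + 141.9 = 623.86 Gt C.

624 Gt C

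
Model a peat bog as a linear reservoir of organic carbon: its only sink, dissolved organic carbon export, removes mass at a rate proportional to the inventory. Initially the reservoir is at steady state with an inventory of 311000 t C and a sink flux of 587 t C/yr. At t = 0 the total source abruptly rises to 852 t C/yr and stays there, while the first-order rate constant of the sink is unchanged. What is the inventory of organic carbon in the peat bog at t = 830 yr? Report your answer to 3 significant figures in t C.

τ = M₀/F₀ = 311000/587 = 529.8 yr; rate constant k = 1/τ.
New steady state M_∞ = F₁/k = F₁·τ = 852 × 529.8 = 451400 t C.
M(t) = M_∞ + (M₀ − M_∞)·e^(−t/τ); t/τ = 830/529.8 = 1.567, so e^(−t/τ) = 0.2088.
M(t) = 451400 − 140400 × 0.2088 = 422090 t C.

422000 t C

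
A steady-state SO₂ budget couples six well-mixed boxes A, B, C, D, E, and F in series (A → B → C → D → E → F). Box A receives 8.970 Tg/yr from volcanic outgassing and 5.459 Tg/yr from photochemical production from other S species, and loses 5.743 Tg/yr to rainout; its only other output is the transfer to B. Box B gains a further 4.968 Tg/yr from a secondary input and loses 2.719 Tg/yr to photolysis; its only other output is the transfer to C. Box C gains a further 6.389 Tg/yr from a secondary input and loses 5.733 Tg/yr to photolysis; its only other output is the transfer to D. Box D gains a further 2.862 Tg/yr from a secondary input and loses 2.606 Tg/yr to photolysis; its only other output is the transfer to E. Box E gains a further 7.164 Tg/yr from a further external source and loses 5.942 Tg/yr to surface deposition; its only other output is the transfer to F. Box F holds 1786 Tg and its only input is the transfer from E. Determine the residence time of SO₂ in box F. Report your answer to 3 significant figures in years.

137 yr

Box A: F(A→B) = (8.970 + 5.459) − 5.743 = 8.6860 Tg/yr.
Box B: F(B→C) = (8.6860 + 4.968) − 2.719 = 10.935 Tg/yr.
Box C: F(C→D) = (10.935 + 6.389) − 5.733 = 11.591 Tg/yr.
Box D: F(D→E) = (11.591 + 2.862) − 2.606 = 11.847 Tg/yr.
Box E: F(E→F) = (11.847 + 7.164) − 5.942 = 13.069 Tg/yr.
Box F throughput = its input = 13.069 Tg/yr; τ = 1786 / 13.069 = 136.7 yr.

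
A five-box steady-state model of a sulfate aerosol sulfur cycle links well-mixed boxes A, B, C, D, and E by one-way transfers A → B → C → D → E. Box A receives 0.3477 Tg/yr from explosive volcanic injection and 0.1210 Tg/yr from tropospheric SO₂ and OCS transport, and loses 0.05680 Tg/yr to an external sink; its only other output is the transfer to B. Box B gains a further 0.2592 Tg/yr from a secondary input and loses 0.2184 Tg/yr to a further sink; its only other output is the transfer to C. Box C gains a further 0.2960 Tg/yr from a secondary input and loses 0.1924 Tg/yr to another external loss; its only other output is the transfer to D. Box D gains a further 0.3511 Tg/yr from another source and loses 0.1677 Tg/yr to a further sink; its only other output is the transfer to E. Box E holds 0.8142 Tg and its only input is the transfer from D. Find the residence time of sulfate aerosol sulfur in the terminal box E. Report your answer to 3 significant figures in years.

1.10 yr

Box A: F(A→B) = (0.3477 + 0.1210) − 0.05680 = 0.41190 Tg/yr.
Box B: F(B→C) = (0.41190 + 0.2592) − 0.2184 = 0.45270 Tg/yr.
Box C: F(C→D) = (0.45270 + 0.2960) − 0.1924 = 0.55630 Tg/yr.
Box D: F(D→E) = (0.55630 + 0.3511) − 0.1677 = 0.73970 Tg/yr.
Box E throughput = its input = 0.73970 Tg/yr; τ = 0.8142 / 0.73970 = 1.101 yr.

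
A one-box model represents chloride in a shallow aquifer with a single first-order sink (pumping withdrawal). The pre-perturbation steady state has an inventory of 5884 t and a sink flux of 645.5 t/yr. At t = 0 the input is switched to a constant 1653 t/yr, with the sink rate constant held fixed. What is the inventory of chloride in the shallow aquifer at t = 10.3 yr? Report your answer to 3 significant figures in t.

12100 t

The sink rate constant is k = F₀/M₀ = 645.5/5884 = 0.1097 yr⁻¹.
Solving dM/dt = F₁ − kM with M(0) = M₀ gives M(t) = F₁/k + (M₀ − F₁/k)·e^(−kt).
F₁/k = 1653/0.1097 = 15068 t; kt = 0.1097 × 10.3 = 1.130, e^(−kt) = 0.3230.
M(10.3) = 15068 + (5884 − 15068) × 0.3230 = 15068 − 2967 = 12101 t.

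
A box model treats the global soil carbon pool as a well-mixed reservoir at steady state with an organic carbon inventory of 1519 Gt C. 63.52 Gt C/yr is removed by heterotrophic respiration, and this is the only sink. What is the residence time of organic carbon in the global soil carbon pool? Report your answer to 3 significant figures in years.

23.9 yr

τ = M / F = 1519 / 63.52 = 23.91 yr.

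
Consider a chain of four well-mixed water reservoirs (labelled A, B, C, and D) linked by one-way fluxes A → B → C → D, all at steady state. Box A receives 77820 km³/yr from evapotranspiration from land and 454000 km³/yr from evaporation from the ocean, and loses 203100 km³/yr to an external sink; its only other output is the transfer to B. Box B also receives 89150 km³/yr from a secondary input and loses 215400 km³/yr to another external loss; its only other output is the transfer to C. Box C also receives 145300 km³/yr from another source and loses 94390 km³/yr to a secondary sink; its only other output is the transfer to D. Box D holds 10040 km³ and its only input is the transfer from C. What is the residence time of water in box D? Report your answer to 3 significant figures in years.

0.0396 yr

Box A: F(A→B) = (77820 + 454000) − 203100 = 328720 km³/yr.
Box B: F(B→C) = (328720 + 89150) − 215400 = 202470 km³/yr.
Box C: F(C→D) = (202470 + 145300) − 94390 = 253380 km³/yr.
Box D throughput = its input = 253380 km³/yr; τ = 10040 / 253380 = 0.03962 yr.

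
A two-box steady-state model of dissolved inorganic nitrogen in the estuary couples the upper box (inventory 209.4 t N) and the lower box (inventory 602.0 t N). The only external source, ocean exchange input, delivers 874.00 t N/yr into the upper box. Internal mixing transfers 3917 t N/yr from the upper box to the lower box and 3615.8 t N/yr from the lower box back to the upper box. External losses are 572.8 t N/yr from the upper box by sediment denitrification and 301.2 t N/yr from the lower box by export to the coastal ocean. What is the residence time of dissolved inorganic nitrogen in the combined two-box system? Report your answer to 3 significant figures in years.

Residence time in the combined system uses the total inventory and the total *external* removal — internal exchanges between the two boxes cancel.
M_total = 209.4 + 602.0 = 811.40 t N.
ΣF_external_out = 572.8 + 301.2 = 874.00 t N/yr.
τ = M_total / ΣF_ext = 811.40 / 874.00 = 0.9284 yr.

0.928 yr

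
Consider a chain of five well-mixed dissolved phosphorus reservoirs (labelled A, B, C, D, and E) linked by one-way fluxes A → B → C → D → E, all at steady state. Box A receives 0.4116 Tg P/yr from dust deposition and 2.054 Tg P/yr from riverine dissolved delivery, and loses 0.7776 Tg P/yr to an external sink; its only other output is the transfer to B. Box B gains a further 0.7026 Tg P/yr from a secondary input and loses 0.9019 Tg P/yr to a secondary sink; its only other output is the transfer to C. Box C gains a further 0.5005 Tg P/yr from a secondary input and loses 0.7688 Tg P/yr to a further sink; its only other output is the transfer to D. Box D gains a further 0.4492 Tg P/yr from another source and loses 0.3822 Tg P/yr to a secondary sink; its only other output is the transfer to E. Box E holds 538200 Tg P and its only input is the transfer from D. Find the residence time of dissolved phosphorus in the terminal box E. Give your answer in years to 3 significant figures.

418000 yr

Box A: F(A→B) = (0.4116 + 2.054) − 0.7776 = 1.6880 Tg P/yr.
Box B: F(B→C) = (1.6880 + 0.7026) − 0.9019 = 1.4887 Tg P/yr.
Box C: F(C→D) = (1.4887 + 0.5005) − 0.7688 = 1.2204 Tg P/yr.
Box D: F(D→E) = (1.2204 + 0.4492) − 0.3822 = 1.2874 Tg P/yr.
Box E throughput = its input = 1.2874 Tg P/yr; τ = 538200 / 1.2874 = 418100 yr.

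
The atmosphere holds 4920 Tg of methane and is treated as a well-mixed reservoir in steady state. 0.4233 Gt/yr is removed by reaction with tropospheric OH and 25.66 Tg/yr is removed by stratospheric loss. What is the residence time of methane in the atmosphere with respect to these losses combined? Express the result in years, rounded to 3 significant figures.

11.0 yr

Convert the reaction with tropospheric OH flux: 0.4233 Gt/yr = 423.3 Tg/yr.
Total removal = 423.3 + 25.66 = 448.96 Tg/yr.
τ = M / ΣF_out = 4920 / 448.96 = 10.96 yr.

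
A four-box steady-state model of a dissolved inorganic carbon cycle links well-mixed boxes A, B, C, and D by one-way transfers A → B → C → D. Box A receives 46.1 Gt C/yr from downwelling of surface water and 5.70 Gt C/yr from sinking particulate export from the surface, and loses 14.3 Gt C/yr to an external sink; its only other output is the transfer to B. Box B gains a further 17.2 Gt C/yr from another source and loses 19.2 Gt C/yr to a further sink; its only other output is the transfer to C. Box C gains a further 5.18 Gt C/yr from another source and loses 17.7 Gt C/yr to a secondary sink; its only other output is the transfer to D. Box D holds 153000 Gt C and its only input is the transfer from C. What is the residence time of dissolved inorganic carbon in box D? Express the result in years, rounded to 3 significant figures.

6660 yr

Box A: F(A→B) = (46.1 + 5.70) − 14.3 = 37.500 Gt C/yr.
Box B: F(B→C) = (37.500 + 17.2) − 19.2 = 35.500 Gt C/yr.
Box C: F(C→D) = (35.500 + 5.18) − 17.7 = 22.980 Gt C/yr.
Box D throughput = its input = 22.980 Gt C/yr; τ = 153000 / 22.980 = 6658 yr.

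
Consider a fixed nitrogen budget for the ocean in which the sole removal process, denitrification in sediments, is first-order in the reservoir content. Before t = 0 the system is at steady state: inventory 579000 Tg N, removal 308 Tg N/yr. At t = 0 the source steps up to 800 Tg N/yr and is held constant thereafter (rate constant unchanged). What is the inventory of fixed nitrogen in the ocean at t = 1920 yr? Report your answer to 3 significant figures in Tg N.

1.17×10^6 Tg N

The sink rate constant is k = F₀/M₀ = 308/579000 = 0.0005320 yr⁻¹.
Solving dM/dt = F₁ − kM with M(0) = M₀ gives M(t) = F₁/k + (M₀ − F₁/k)·e^(−kt).
F₁/k = 800/0.0005320 = 1.5039×10^6 Tg N; kt = 0.0005320 × 1920 = 1.021, e^(−kt) = 0.3601.
M(1920) = 1.5039×10^6 + (579000 − 1.5039×10^6) × 0.3601 = 1.5039×10^6 − 333100 = 1.1708×10^6 Tg N.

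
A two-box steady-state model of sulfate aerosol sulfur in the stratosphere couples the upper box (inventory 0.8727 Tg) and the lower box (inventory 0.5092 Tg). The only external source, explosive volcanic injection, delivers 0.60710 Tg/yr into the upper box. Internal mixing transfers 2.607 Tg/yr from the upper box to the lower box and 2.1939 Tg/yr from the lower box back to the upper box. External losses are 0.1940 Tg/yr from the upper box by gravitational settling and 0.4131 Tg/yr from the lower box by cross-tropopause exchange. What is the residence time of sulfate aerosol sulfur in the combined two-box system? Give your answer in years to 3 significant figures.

Treat the two boxes together as one reservoir: the mixing fluxes between them are internal recycling, so τ = ΣM / Σ(external losses).
M_total = 0.8727 + 0.5092 = 1.3819 Tg.
ΣF_external_out = 0.1940 + 0.4131 = 0.60710 Tg/yr.
τ = M_total / ΣF_ext = 1.3819 / 0.60710 = 2.276 yr.

2.28 yr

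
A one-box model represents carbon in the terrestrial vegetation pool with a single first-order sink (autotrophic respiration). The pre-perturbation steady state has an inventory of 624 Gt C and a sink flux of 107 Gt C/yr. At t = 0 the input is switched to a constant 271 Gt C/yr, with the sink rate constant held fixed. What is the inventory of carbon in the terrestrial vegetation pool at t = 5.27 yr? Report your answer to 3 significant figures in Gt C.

1190 Gt C

The sink rate constant is k = F₀/M₀ = 107/624 = 0.1715 yr⁻¹.
Solving dM/dt = F₁ − kM with M(0) = M₀ gives M(t) = F₁/k + (M₀ − F₁/k)·e^(−kt).
F₁/k = 271/0.1715 = 1580.4 Gt C; kt = 0.1715 × 5.27 = 0.9037, e^(−kt) = 0.4051.
M(5.27) = 1580.4 + (624 − 1580.4) × 0.4051 = 1580.4 − 387.4 = 1193.0 Gt C.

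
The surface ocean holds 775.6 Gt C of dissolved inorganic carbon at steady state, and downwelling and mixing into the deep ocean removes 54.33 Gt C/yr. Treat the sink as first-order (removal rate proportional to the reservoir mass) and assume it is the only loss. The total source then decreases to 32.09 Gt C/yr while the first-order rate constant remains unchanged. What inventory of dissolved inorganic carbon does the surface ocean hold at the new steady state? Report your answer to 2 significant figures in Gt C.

Rate constant k = F/M = 54.33 / 775.6 = 0.07005 yr⁻¹.
At the new steady state, source = k·M_new ⇒ M_new = 32.09 / 0.07005 = 458.1 Gt C.
(Equivalently M_new = M × F_new/F_old = 775.6 × 32.09/54.33.)

460 Gt C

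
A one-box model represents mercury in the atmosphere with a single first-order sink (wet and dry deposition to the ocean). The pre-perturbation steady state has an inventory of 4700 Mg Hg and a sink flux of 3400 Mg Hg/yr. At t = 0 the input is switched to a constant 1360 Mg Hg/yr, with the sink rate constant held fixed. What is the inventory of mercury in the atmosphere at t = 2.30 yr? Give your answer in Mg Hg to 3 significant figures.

2410 Mg Hg

The sink rate constant is k = F₀/M₀ = 3400/4700 = 0.7234 yr⁻¹.
Solving dM/dt = F₁ − kM with M(0) = M₀ gives M(t) = F₁/k + (M₀ − F₁/k)·e^(−kt).
F₁/k = 1360/0.7234 = 1880.0 Mg Hg; kt = 0.7234 × 2.30 = 1.664, e^(−kt) = 0.1894.
M(2.30) = 1880.0 + (4700 − 1880.0) × 0.1894 = 1880.0 + 534.1 = 2414.1 Mg Hg.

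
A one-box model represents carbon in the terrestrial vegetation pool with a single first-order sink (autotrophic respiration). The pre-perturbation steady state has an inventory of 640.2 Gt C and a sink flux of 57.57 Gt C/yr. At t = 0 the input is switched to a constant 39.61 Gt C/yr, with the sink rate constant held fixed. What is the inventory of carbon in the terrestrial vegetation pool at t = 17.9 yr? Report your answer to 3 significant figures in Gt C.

480 Gt C

τ = M₀/F₀ = 640.2/57.57 = 11.12 yr; rate constant k = 1/τ.
New steady state M_∞ = F₁/k = F₁·τ = 39.61 × 11.12 = 440.48 Gt C.
M(t) = M_∞ + (M₀ − M_∞)·e^(−t/τ); t/τ = 17.9/11.12 = 1.610, so e^(−t/τ) = 0.2000.
M(t) = 440.48 + 199.7 × 0.2000 = 480.41 Gt C.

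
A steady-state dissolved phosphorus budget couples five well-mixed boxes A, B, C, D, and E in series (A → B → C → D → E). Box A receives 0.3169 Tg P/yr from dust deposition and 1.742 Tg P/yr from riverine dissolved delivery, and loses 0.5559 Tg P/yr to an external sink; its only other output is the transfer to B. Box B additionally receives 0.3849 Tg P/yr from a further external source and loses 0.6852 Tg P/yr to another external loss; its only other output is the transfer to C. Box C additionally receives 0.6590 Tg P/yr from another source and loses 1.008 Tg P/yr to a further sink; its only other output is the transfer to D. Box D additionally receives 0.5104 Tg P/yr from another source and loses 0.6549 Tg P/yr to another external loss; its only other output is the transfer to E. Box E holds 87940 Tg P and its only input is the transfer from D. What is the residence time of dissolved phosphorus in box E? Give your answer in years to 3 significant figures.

124000 yr

Box A: F(A→B) = (0.3169 + 1.742) − 0.5559 = 1.5030 Tg P/yr.
Box B: F(B→C) = (1.5030 + 0.3849) − 0.6852 = 1.2027 Tg P/yr.
Box C: F(C→D) = (1.2027 + 0.6590) − 1.008 = 0.85370 Tg P/yr.
Box D: F(D→E) = (0.85370 + 0.5104) − 0.6549 = 0.70920 Tg P/yr.
Box E throughput = its input = 0.70920 Tg P/yr; τ = 87940 / 0.70920 = 124000 yr.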